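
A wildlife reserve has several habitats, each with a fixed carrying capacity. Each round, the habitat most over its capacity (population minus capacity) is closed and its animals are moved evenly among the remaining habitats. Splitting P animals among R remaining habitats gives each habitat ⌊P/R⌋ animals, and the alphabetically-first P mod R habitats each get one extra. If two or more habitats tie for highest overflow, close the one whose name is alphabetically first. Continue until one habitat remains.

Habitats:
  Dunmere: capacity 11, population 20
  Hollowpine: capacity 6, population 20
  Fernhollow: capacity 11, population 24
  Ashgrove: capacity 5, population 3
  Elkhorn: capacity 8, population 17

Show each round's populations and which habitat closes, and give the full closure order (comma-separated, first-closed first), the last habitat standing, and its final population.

Closure order: Hollowpine, Fernhollow, Dunmere, Elkhorn
Last habitat: Ashgrove with 84 animals

Round 1: Ashgrove=3 Dunmere=20 Elkhorn=17 Fernhollow=24 Hollowpine=20 → close Hollowpine (overflow 14)
  20÷4 = 5 each, +1 to first 0
Round 2: Ashgrove=8 Dunmere=25 Elkhorn=22 Fernhollow=29 → close Fernhollow (overflow 18)
  29÷3 = 9 each, +1 to first 2
Round 3: Ashgrove=18 Dunmere=35 Elkhorn=31 → close Dunmere (overflow 24)
  35÷2 = 17 each, +1 to first 1
Round 4: Ashgrove=36 Elkhorn=48 → close Elkhorn (overflow 40)
  48÷1 = 48 each, +1 to first 0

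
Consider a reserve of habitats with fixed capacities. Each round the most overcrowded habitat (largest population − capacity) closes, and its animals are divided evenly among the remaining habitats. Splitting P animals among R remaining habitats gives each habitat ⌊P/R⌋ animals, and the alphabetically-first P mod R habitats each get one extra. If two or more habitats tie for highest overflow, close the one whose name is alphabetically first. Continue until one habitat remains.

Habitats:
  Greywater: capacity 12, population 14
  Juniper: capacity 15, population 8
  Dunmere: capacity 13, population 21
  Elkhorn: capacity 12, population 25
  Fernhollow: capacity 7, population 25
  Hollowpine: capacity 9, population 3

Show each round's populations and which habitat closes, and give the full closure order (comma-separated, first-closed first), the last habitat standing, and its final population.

Round 1: Dunmere=21 Elkhorn=25 Fernhollow=25 Greywater=14 Hollowpine=3 Juniper=8 → close Fernhollow (overflow 18)
  25÷5 = 5 each, +1 to first 0
Round 2: Dunmere=26 Elkhorn=30 Greywater=19 Hollowpine=8 Juniper=13 → close Elkhorn (overflow 18)
  30÷4 = 7 each, +1 to first 2
Round 3: Dunmere=34 Greywater=27 Hollowpine=15 Juniper=20 → close Dunmere (overflow 21)
  34÷3 = 11 each, +1 to first 1
Round 4: Greywater=39 Hollowpine=26 Juniper=31 → close Greywater (overflow 27)
  39÷2 = 19 each, +1 to first 1
Round 5: Hollowpine=46 Juniper=50 → close Hollowpine (overflow 37)
  46÷1 = 46 each, +1 to first 0

Closure order: Fernhollow, Elkhorn, Dunmere, Greywater, Hollowpine
Last habitat: Juniper with 96 animals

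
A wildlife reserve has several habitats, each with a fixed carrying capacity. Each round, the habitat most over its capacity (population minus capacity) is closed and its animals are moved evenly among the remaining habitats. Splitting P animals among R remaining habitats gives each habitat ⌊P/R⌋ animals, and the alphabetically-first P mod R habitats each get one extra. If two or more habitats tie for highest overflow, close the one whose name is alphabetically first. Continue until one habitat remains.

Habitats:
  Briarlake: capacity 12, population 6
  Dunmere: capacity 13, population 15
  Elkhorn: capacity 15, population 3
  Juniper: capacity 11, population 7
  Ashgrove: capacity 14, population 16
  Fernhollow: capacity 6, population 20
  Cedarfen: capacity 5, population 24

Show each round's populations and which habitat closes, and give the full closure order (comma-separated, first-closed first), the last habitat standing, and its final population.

Round 1: Ashgrove=16 Briarlake=6 Cedarfen=24 Dunmere=15 Elkhorn=3 Fernhollow=20 Juniper=7 → close Cedarfen (overflow 19)
  24÷6 = 4 each, +1 to first 0
Round 2: Ashgrove=20 Briarlake=10 Dunmere=19 Elkhorn=7 Fernhollow=24 Juniper=11 → close Fernhollow (overflow 18)
  24÷5 = 4 each, +1 to first 4
Round 3: Ashgrove=25 Briarlake=15 Dunmere=24 Elkhorn=12 Juniper=15 → close Ashgrove (overflow 11)
  25÷4 = 6 each, +1 to first 1
Round 4: Briarlake=22 Dunmere=30 Elkhorn=18 Juniper=21 → close Dunmere (overflow 17)
  30÷3 = 10 each, +1 to first 0
Round 5: Briarlake=32 Elkhorn=28 Juniper=31 → close Briarlake (overflow 20)
  32÷2 = 16 each, +1 to first 0
Round 6: Elkhorn=44 Juniper=47 → close Juniper (overflow 36)
  47÷1 = 47 each, +1 to first 0

Closure order: Cedarfen, Fernhollow, Ashgrove, Dunmere, Briarlake, Juniper
Last habitat: Elkhorn with 91 animals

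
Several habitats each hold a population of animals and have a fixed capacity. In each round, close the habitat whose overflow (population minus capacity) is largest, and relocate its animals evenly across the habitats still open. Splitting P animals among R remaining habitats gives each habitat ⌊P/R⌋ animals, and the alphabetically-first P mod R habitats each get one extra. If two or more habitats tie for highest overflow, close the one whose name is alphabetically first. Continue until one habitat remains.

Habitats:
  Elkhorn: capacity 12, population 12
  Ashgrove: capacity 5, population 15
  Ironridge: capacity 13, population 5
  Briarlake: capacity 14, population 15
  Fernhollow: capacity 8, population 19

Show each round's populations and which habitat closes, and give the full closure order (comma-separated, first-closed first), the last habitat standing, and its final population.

Round 1: Ashgrove=15 Briarlake=15 Elkhorn=12 Fernhollow=19 Ironridge=5 → close Fernhollow (overflow 11)
  19÷4 = 4 each, +1 to first 3
Round 2: Ashgrove=20 Briarlake=20 Elkhorn=17 Ironridge=9 → close Ashgrove (overflow 15)
  20÷3 = 6 each, +1 to first 2
Round 3: Briarlake=27 Elkhorn=24 Ironridge=15 → close Briarlake (overflow 13)
  27÷2 = 13 each, +1 to first 1
Round 4: Elkhorn=38 Ironridge=28 → close Elkhorn (overflow 26)
  38÷1 = 38 each, +1 to first 0

Closure order: Fernhollow, Ashgrove, Briarlake, Elkhorn
Last habitat: Ironridge with 66 animals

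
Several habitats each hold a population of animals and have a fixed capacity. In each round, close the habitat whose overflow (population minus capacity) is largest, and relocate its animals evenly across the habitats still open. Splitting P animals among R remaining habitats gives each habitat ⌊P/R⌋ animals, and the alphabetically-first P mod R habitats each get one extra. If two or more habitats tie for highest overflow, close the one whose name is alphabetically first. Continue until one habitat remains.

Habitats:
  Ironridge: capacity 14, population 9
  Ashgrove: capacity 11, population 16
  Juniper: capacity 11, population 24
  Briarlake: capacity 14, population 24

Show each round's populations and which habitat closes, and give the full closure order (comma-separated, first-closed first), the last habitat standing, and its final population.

Closure order: Juniper, Briarlake, Ashgrove
Last habitat: Ironridge with 73 animals

Round 1: Ashgrove=16 Briarlake=24 Ironridge=9 Juniper=24 → close Juniper (overflow 13)
  24÷3 = 8 each, +1 to first 0
Round 2: Ashgrove=24 Briarlake=32 Ironridge=17 → close Briarlake (overflow 18)
  32÷2 = 16 each, +1 to first 0
Round 3: Ashgrove=40 Ironridge=33 → close Ashgrove (overflow 29)
  40÷1 = 40 each, +1 to first 0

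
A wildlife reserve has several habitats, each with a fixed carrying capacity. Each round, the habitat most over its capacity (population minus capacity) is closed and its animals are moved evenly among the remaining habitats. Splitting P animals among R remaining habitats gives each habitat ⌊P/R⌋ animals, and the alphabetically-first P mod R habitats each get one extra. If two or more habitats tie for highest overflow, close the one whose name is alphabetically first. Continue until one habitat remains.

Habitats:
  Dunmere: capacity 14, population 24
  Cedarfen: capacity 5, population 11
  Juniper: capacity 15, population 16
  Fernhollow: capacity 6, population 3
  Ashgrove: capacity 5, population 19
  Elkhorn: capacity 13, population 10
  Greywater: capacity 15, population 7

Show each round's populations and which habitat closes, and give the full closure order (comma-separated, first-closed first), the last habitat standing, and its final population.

Closure order: Ashgrove, Dunmere, Cedarfen, Juniper, Elkhorn, Fernhollow
Last habitat: Greywater with 90 animals

Round 1: Ashgrove=19 Cedarfen=11 Dunmere=24 Elkhorn=10 Fernhollow=3 Greywater=7 Juniper=16 → close Ashgrove (overflow 14)
  19÷6 = 3 each, +1 to first 1
Round 2: Cedarfen=15 Dunmere=27 Elkhorn=13 Fernhollow=6 Greywater=10 Juniper=19 → close Dunmere (overflow 13)
  27÷5 = 5 each, +1 to first 2
Round 3: Cedarfen=21 Elkhorn=19 Fernhollow=11 Greywater=15 Juniper=24 → close Cedarfen (overflow 16)
  21÷4 = 5 each, +1 to first 1
Round 4: Elkhorn=25 Fernhollow=16 Greywater=20 Juniper=29 → close Juniper (overflow 14)
  29÷3 = 9 each, +1 to first 2
Round 5: Elkhorn=35 Fernhollow=26 Greywater=29 → close Elkhorn (overflow 22)
  35÷2 = 17 each, +1 to first 1
Round 6: Fernhollow=44 Greywater=46 → close Fernhollow (overflow 38)
  44÷1 = 44 each, +1 to first 0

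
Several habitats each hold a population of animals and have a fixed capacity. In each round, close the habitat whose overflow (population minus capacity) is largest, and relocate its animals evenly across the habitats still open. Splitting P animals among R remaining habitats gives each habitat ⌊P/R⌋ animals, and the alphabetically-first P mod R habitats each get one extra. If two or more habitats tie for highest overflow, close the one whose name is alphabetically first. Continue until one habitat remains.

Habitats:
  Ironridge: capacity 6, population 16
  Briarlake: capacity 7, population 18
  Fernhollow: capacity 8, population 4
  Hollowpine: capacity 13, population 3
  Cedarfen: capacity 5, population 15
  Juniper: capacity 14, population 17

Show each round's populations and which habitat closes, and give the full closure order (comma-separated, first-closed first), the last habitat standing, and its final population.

Round 1: Briarlake=18 Cedarfen=15 Fernhollow=4 Hollowpine=3 Ironridge=16 Juniper=17 → close Briarlake (overflow 11)
  18÷5 = 3 each, +1 to first 3
Round 2: Cedarfen=19 Fernhollow=8 Hollowpine=7 Ironridge=19 Juniper=20 → close Cedarfen (overflow 14)
  19÷4 = 4 each, +1 to first 3
Round 3: Fernhollow=13 Hollowpine=12 Ironridge=24 Juniper=24 → close Ironridge (overflow 18)
  24÷3 = 8 each, +1 to first 0
Round 4: Fernhollow=21 Hollowpine=20 Juniper=32 → close Juniper (overflow 18)
  32÷2 = 16 each, +1 to first 0
Round 5: Fernhollow=37 Hollowpine=36 → close Fernhollow (overflow 29)
  37÷1 = 37 each, +1 to first 0

Closure order: Briarlake, Cedarfen, Ironridge, Juniper, Fernhollow
Last habitat: Hollowpine with 73 animals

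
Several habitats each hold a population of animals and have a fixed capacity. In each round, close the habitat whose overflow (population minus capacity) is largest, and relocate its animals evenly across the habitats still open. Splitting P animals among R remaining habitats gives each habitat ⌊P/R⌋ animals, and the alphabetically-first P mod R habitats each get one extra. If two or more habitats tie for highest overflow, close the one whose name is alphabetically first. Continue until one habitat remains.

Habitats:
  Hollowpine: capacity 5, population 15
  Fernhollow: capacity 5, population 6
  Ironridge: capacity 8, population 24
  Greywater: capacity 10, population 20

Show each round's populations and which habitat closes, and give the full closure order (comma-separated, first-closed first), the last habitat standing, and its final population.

Round 1: Fernhollow=6 Greywater=20 Hollowpine=15 Ironridge=24 → close Ironridge (overflow 16)
  24÷3 = 8 each, +1 to first 0
Round 2: Fernhollow=14 Greywater=28 Hollowpine=23 → close Greywater (overflow 18)
  28÷2 = 14 each, +1 to first 0
Round 3: Fernhollow=28 Hollowpine=37 → close Hollowpine (overflow 32)
  37÷1 = 37 each, +1 to first 0

Closure order: Ironridge, Greywater, Hollowpine
Last habitat: Fernhollow with 65 animals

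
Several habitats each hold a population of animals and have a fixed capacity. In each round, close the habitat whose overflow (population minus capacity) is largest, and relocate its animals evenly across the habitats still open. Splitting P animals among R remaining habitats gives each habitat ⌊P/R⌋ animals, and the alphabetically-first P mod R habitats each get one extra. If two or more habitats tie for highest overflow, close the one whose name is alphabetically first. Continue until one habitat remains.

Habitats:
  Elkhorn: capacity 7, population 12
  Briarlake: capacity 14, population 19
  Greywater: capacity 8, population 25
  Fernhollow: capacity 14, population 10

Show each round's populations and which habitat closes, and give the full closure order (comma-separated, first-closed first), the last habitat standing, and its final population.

Round 1: Briarlake=19 Elkhorn=12 Fernhollow=10 Greywater=25 → close Greywater (overflow 17)
  25÷3 = 8 each, +1 to first 1
Round 2: Briarlake=28 Elkhorn=20 Fernhollow=18 → close Briarlake (overflow 14)
  28÷2 = 14 each, +1 to first 0
Round 3: Elkhorn=34 Fernhollow=32 → close Elkhorn (overflow 27)
  34÷1 = 34 each, +1 to first 0

Closure order: Greywater, Briarlake, Elkhorn
Last habitat: Fernhollow with 66 animals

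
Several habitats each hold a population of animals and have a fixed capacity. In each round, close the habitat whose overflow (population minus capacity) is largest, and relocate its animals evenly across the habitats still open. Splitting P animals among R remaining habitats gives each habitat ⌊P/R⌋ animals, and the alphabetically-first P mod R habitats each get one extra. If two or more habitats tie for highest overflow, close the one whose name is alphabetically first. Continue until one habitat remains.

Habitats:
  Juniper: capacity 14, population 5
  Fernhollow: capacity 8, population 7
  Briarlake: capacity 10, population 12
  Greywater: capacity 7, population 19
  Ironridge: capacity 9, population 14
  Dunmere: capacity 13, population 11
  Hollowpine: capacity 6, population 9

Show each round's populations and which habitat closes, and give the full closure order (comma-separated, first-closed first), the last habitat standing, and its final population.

Closure order: Greywater, Ironridge, Briarlake, Hollowpine, Dunmere, Fernhollow
Last habitat: Juniper with 77 animals

Round 1: Briarlake=12 Dunmere=11 Fernhollow=7 Greywater=19 Hollowpine=9 Ironridge=14 Juniper=5 → close Greywater (overflow 12)
  19÷6 = 3 each, +1 to first 1
Round 2: Briarlake=16 Dunmere=14 Fernhollow=10 Hollowpine=12 Ironridge=17 Juniper=8 → close Ironridge (overflow 8)
  17÷5 = 3 each, +1 to first 2
Round 3: Briarlake=20 Dunmere=18 Fernhollow=13 Hollowpine=15 Juniper=11 → close Briarlake (overflow 10)
  20÷4 = 5 each, +1 to first 0
Round 4: Dunmere=23 Fernhollow=18 Hollowpine=20 Juniper=16 → close Hollowpine (overflow 14)
  20÷3 = 6 each, +1 to first 2
Round 5: Dunmere=30 Fernhollow=25 Juniper=22 → close Dunmere (overflow 17)
  30÷2 = 15 each, +1 to first 0
Round 6: Fernhollow=40 Juniper=37 → close Fernhollow (overflow 32)
  40÷1 = 40 each, +1 to first 0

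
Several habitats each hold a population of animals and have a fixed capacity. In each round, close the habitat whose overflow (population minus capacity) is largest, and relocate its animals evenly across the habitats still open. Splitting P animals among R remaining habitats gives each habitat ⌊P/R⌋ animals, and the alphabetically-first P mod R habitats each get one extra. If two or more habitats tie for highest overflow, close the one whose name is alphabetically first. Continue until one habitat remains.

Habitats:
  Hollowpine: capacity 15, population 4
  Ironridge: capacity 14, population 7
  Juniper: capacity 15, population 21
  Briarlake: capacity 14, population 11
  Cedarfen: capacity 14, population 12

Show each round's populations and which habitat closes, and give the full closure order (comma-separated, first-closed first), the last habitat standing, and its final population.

Round 1: Briarlake=11 Cedarfen=12 Hollowpine=4 Ironridge=7 Juniper=21 → close Juniper (overflow 6)
  21÷4 = 5 each, +1 to first 1
Round 2: Briarlake=17 Cedarfen=17 Hollowpine=9 Ironridge=12 → close Briarlake (overflow 3)
  17÷3 = 5 each, +1 to first 2
Round 3: Cedarfen=23 Hollowpine=15 Ironridge=17 → close Cedarfen (overflow 9)
  23÷2 = 11 each, +1 to first 1
Round 4: Hollowpine=27 Ironridge=28 → close Ironridge (overflow 14)
  28÷1 = 28 each, +1 to first 0

Closure order: Juniper, Briarlake, Cedarfen, Ironridge
Last habitat: Hollowpine with 55 animals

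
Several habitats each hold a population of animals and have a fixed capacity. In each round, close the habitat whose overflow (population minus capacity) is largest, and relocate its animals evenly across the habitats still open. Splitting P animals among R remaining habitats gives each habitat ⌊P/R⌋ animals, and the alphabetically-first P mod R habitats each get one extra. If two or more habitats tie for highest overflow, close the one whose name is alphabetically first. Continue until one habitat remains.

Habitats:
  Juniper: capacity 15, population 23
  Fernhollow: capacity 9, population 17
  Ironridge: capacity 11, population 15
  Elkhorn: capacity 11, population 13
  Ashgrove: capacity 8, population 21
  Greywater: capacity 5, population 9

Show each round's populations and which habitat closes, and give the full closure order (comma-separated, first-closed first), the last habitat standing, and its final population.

Round 1: Ashgrove=21 Elkhorn=13 Fernhollow=17 Greywater=9 Ironridge=15 Juniper=23 → close Ashgrove (overflow 13)
  21÷5 = 4 each, +1 to first 1
Round 2: Elkhorn=18 Fernhollow=21 Greywater=13 Ironridge=19 Juniper=27 → close Fernhollow (overflow 12)
  21÷4 = 5 each, +1 to first 1
Round 3: Elkhorn=24 Greywater=18 Ironridge=24 Juniper=32 → close Juniper (overflow 17)
  32÷3 = 10 each, +1 to first 2
Round 4: Elkhorn=35 Greywater=29 Ironridge=34 → close Elkhorn (overflow 24)
  35÷2 = 17 each, +1 to first 1
Round 5: Greywater=47 Ironridge=51 → close Greywater (overflow 42)
  47÷1 = 47 each, +1 to first 0

Closure order: Ashgrove, Fernhollow, Juniper, Elkhorn, Greywater
Last habitat: Ironridge with 98 animals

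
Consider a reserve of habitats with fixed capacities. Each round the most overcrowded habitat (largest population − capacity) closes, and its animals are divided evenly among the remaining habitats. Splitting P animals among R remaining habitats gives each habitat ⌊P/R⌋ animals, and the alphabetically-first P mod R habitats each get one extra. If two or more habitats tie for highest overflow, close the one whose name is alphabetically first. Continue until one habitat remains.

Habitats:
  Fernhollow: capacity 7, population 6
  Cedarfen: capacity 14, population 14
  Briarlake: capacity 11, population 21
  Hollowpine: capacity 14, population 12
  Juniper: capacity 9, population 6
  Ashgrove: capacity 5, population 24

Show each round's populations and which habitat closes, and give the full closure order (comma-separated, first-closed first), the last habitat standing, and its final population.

Round 1: Ashgrove=24 Briarlake=21 Cedarfen=14 Fernhollow=6 Hollowpine=12 Juniper=6 → close Ashgrove (overflow 19)
  24÷5 = 4 each, +1 to first 4
Round 2: Briarlake=26 Cedarfen=19 Fernhollow=11 Hollowpine=17 Juniper=10 → close Briarlake (overflow 15)
  26÷4 = 6 each, +1 to first 2
Round 3: Cedarfen=26 Fernhollow=18 Hollowpine=23 Juniper=16 → close Cedarfen (overflow 12)
  26÷3 = 8 each, +1 to first 2
Round 4: Fernhollow=27 Hollowpine=32 Juniper=24 → close Fernhollow (overflow 20)
  27÷2 = 13 each, +1 to first 1
Round 5: Hollowpine=46 Juniper=37 → close Hollowpine (overflow 32)
  46÷1 = 46 each, +1 to first 0

Closure order: Ashgrove, Briarlake, Cedarfen, Fernhollow, Hollowpine
Last habitat: Juniper with 83 animals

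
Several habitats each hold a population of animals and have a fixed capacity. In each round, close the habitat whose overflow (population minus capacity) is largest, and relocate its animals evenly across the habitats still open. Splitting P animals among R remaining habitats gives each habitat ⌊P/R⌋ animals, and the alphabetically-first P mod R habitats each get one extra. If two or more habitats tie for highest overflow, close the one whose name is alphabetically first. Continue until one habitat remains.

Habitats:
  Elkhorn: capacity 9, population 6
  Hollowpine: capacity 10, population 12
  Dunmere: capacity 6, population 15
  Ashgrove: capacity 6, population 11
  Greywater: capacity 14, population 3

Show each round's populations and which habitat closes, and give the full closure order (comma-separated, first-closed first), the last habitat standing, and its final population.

Round 1: Ashgrove=11 Dunmere=15 Elkhorn=6 Greywater=3 Hollowpine=12 → close Dunmere (overflow 9)
  15÷4 = 3 each, +1 to first 3
Round 2: Ashgrove=15 Elkhorn=10 Greywater=7 Hollowpine=15 → close Ashgrove (overflow 9)
  15÷3 = 5 each, +1 to first 0
Round 3: Elkhorn=15 Greywater=12 Hollowpine=20 → close Hollowpine (overflow 10)
  20÷2 = 10 each, +1 to first 0
Round 4: Elkhorn=25 Greywater=22 → close Elkhorn (overflow 16)
  25÷1 = 25 each, +1 to first 0

Closure order: Dunmere, Ashgrove, Hollowpine, Elkhorn
Last habitat: Greywater with 47 animals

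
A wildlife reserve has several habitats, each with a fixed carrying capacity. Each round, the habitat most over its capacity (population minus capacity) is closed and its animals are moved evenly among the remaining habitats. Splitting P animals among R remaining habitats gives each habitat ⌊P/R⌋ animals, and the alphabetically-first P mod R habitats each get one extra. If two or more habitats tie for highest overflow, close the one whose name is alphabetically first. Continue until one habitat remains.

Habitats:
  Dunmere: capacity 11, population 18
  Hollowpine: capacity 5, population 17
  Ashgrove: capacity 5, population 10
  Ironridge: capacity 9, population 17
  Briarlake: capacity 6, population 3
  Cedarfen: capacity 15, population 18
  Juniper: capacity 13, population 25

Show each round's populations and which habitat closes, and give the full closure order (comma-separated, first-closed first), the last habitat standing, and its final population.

Closure order: Hollowpine, Juniper, Ironridge, Ashgrove, Dunmere, Cedarfen
Last habitat: Briarlake with 108 animals

Round 1: Ashgrove=10 Briarlake=3 Cedarfen=18 Dunmere=18 Hollowpine=17 Ironridge=17 Juniper=25 → close Hollowpine (overflow 12)
  17÷6 = 2 each, +1 to first 5
Round 2: Ashgrove=13 Briarlake=6 Cedarfen=21 Dunmere=21 Ironridge=20 Juniper=27 → close Juniper (overflow 14)
  27÷5 = 5 each, +1 to first 2
Round 3: Ashgrove=19 Briarlake=12 Cedarfen=26 Dunmere=26 Ironridge=25 → close Ironridge (overflow 16)
  25÷4 = 6 each, +1 to first 1
Round 4: Ashgrove=26 Briarlake=18 Cedarfen=32 Dunmere=32 → close Ashgrove (overflow 21)
  26÷3 = 8 each, +1 to first 2
Round 5: Briarlake=27 Cedarfen=41 Dunmere=40 → close Dunmere (overflow 29)
  40÷2 = 20 each, +1 to first 0
Round 6: Briarlake=47 Cedarfen=61 → close Cedarfen (overflow 46)
  61÷1 = 61 each, +1 to first 0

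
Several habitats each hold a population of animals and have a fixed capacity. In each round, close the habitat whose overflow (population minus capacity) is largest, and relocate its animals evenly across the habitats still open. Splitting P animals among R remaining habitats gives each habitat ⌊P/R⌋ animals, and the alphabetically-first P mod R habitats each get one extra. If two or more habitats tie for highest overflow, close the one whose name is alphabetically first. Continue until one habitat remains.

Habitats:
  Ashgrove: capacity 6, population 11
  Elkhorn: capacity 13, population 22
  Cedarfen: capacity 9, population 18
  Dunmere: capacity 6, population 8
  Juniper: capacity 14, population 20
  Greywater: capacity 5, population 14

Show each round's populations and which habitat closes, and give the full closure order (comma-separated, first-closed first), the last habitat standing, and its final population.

Closure order: Cedarfen, Elkhorn, Greywater, Ashgrove, Juniper
Last habitat: Dunmere with 93 animals

Round 1: Ashgrove=11 Cedarfen=18 Dunmere=8 Elkhorn=22 Greywater=14 Juniper=20 → close Cedarfen (overflow 9)
  18÷5 = 3 each, +1 to first 3
Round 2: Ashgrove=15 Dunmere=12 Elkhorn=26 Greywater=17 Juniper=23 → close Elkhorn (overflow 13)
  26÷4 = 6 each, +1 to first 2
Round 3: Ashgrove=22 Dunmere=19 Greywater=23 Juniper=29 → close Greywater (overflow 18)
  23÷3 = 7 each, +1 to first 2
Round 4: Ashgrove=30 Dunmere=27 Juniper=36 → close Ashgrove (overflow 24)
  30÷2 = 15 each, +1 to first 0
Round 5: Dunmere=42 Juniper=51 → close Juniper (overflow 37)
  51÷1 = 51 each, +1 to first 0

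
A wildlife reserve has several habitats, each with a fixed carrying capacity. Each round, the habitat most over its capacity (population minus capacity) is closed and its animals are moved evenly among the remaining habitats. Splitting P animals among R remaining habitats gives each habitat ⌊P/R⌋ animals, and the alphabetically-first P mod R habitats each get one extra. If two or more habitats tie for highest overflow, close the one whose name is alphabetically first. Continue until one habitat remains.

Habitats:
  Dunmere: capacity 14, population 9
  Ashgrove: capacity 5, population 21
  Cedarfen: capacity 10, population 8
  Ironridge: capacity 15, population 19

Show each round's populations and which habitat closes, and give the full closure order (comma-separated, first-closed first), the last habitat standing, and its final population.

Round 1: Ashgrove=21 Cedarfen=8 Dunmere=9 Ironridge=19 → close Ashgrove (overflow 16)
  21÷3 = 7 each, +1 to first 0
Round 2: Cedarfen=15 Dunmere=16 Ironridge=26 → close Ironridge (overflow 11)
  26÷2 = 13 each, +1 to first 0
Round 3: Cedarfen=28 Dunmere=29 → close Cedarfen (overflow 18)
  28÷1 = 28 each, +1 to first 0

Closure order: Ashgrove, Ironridge, Cedarfen
Last habitat: Dunmere with 57 animals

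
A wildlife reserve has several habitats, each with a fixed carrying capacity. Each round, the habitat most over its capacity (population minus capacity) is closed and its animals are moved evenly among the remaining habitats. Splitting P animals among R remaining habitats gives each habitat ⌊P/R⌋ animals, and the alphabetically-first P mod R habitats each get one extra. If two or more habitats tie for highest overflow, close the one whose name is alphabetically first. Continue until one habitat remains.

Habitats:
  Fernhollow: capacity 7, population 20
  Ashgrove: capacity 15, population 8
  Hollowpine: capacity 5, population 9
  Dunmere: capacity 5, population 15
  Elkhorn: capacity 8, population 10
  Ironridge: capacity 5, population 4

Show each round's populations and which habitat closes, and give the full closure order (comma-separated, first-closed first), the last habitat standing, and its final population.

Round 1: Ashgrove=8 Dunmere=15 Elkhorn=10 Fernhollow=20 Hollowpine=9 Ironridge=4 → close Fernhollow (overflow 13)
  20÷5 = 4 each, +1 to first 0
Round 2: Ashgrove=12 Dunmere=19 Elkhorn=14 Hollowpine=13 Ironridge=8 → close Dunmere (overflow 14)
  19÷4 = 4 each, +1 to first 3
Round 3: Ashgrove=17 Elkhorn=19 Hollowpine=18 Ironridge=12 → close Hollowpine (overflow 13)
  18÷3 = 6 each, +1 to first 0
Round 4: Ashgrove=23 Elkhorn=25 Ironridge=18 → close Elkhorn (overflow 17)
  25÷2 = 12 each, +1 to first 1
Round 5: Ashgrove=36 Ironridge=30 → close Ironridge (overflow 25)
  30÷1 = 30 each, +1 to first 0

Closure order: Fernhollow, Dunmere, Hollowpine, Elkhorn, Ironridge
Last habitat: Ashgrove with 66 animals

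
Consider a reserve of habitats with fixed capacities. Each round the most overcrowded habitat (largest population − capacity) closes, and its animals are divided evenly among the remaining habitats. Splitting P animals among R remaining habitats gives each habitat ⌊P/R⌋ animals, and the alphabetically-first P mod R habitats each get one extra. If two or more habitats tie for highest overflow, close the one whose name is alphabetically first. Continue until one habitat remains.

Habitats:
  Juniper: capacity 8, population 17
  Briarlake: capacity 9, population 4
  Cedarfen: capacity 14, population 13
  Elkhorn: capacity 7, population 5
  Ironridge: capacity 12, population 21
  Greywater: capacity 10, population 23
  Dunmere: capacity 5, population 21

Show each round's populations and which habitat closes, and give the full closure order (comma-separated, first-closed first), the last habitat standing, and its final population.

Closure order: Dunmere, Greywater, Ironridge, Juniper, Cedarfen, Briarlake
Last habitat: Elkhorn with 104 animals

Round 1: Briarlake=4 Cedarfen=13 Dunmere=21 Elkhorn=5 Greywater=23 Ironridge=21 Juniper=17 → close Dunmere (overflow 16)
  21÷6 = 3 each, +1 to first 3
Round 2: Briarlake=8 Cedarfen=17 Elkhorn=9 Greywater=26 Ironridge=24 Juniper=20 → close Greywater (overflow 16)
  26÷5 = 5 each, +1 to first 1
Round 3: Briarlake=14 Cedarfen=22 Elkhorn=14 Ironridge=29 Juniper=25 → close Ironridge (overflow 17)
  29÷4 = 7 each, +1 to first 1
Round 4: Briarlake=22 Cedarfen=29 Elkhorn=21 Juniper=32 → close Juniper (overflow 24)
  32÷3 = 10 each, +1 to first 2
Round 5: Briarlake=33 Cedarfen=40 Elkhorn=31 → close Cedarfen (overflow 26)
  40÷2 = 20 each, +1 to first 0
Round 6: Briarlake=53 Elkhorn=51 → close Briarlake (overflow 44)
  53÷1 = 53 each, +1 to first 0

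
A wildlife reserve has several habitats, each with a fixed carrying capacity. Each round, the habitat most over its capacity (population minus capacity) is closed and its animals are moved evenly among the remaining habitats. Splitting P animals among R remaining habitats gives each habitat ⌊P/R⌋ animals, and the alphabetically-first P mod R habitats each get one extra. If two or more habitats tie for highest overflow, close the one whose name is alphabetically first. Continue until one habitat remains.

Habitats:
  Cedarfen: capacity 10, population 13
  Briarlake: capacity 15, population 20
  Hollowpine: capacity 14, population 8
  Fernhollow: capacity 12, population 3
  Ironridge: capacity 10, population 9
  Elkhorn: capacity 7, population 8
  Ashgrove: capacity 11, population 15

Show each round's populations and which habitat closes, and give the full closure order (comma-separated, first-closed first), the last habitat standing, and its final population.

Closure order: Briarlake, Ashgrove, Cedarfen, Elkhorn, Ironridge, Hollowpine
Last habitat: Fernhollow with 76 animals

Round 1: Ashgrove=15 Briarlake=20 Cedarfen=13 Elkhorn=8 Fernhollow=3 Hollowpine=8 Ironridge=9 → close Briarlake (overflow 5)
  20÷6 = 3 each, +1 to first 2
Round 2: Ashgrove=19 Cedarfen=17 Elkhorn=11 Fernhollow=6 Hollowpine=11 Ironridge=12 → close Ashgrove (overflow 8)
  19÷5 = 3 each, +1 to first 4
Round 3: Cedarfen=21 Elkhorn=15 Fernhollow=10 Hollowpine=15 Ironridge=15 → close Cedarfen (overflow 11)
  21÷4 = 5 each, +1 to first 1
Round 4: Elkhorn=21 Fernhollow=15 Hollowpine=20 Ironridge=20 → close Elkhorn (overflow 14)
  21÷3 = 7 each, +1 to first 0
Round 5: Fernhollow=22 Hollowpine=27 Ironridge=27 → close Ironridge (overflow 17)
  27÷2 = 13 each, +1 to first 1
Round 6: Fernhollow=36 Hollowpine=40 → close Hollowpine (overflow 26)
  40÷1 = 40 each, +1 to first 0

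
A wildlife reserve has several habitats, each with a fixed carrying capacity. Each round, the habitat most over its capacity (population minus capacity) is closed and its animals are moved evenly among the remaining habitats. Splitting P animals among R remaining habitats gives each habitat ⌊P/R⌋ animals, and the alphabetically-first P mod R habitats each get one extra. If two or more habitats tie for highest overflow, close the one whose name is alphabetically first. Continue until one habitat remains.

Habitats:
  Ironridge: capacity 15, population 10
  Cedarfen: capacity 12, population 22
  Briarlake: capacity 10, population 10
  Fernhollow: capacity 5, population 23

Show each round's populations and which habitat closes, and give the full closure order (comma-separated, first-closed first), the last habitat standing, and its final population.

Closure order: Fernhollow, Cedarfen, Briarlake
Last habitat: Ironridge with 65 animals

Round 1: Briarlake=10 Cedarfen=22 Fernhollow=23 Ironridge=10 → close Fernhollow (overflow 18)
  23÷3 = 7 each, +1 to first 2
Round 2: Briarlake=18 Cedarfen=30 Ironridge=17 → close Cedarfen (overflow 18)
  30÷2 = 15 each, +1 to first 0
Round 3: Briarlake=33 Ironridge=32 → close Briarlake (overflow 23)
  33÷1 = 33 each, +1 to first 0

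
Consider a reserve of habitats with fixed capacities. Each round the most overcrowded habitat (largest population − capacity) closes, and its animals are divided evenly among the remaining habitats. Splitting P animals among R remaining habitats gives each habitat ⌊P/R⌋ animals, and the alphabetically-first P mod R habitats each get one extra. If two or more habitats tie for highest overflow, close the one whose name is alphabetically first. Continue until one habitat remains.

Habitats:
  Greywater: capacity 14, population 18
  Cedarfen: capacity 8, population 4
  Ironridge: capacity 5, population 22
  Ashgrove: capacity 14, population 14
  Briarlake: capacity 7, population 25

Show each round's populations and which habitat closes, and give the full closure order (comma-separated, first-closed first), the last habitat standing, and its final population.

Round 1: Ashgrove=14 Briarlake=25 Cedarfen=4 Greywater=18 Ironridge=22 → close Briarlake (overflow 18)
  25÷4 = 6 each, +1 to first 1
Round 2: Ashgrove=21 Cedarfen=10 Greywater=24 Ironridge=28 → close Ironridge (overflow 23)
  28÷3 = 9 each, +1 to first 1
Round 3: Ashgrove=31 Cedarfen=19 Greywater=33 → close Greywater (overflow 19)
  33÷2 = 16 each, +1 to first 1
Round 4: Ashgrove=48 Cedarfen=35 → close Ashgrove (overflow 34)
  48÷1 = 48 each, +1 to first 0

Closure order: Briarlake, Ironridge, Greywater, Ashgrove
Last habitat: Cedarfen with 83 animals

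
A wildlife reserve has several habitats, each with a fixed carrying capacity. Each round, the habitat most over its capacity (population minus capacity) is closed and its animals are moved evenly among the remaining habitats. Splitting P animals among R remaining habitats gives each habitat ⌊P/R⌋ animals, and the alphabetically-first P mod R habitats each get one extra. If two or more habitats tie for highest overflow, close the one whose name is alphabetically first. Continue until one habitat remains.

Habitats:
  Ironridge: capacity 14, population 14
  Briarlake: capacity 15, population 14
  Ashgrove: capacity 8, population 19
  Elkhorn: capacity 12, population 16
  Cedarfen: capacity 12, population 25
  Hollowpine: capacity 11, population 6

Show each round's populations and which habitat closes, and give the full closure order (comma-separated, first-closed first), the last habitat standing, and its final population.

Closure order: Cedarfen, Ashgrove, Elkhorn, Ironridge, Briarlake
Last habitat: Hollowpine with 94 animals

Round 1: Ashgrove=19 Briarlake=14 Cedarfen=25 Elkhorn=16 Hollowpine=6 Ironridge=14 → close Cedarfen (overflow 13)
  25÷5 = 5 each, +1 to first 0
Round 2: Ashgrove=24 Briarlake=19 Elkhorn=21 Hollowpine=11 Ironridge=19 → close Ashgrove (overflow 16)
  24÷4 = 6 each, +1 to first 0
Round 3: Briarlake=25 Elkhorn=27 Hollowpine=17 Ironridge=25 → close Elkhorn (overflow 15)
  27÷3 = 9 each, +1 to first 0
Round 4: Briarlake=34 Hollowpine=26 Ironridge=34 → close Ironridge (overflow 20)
  34÷2 = 17 each, +1 to first 0
Round 5: Briarlake=51 Hollowpine=43 → close Briarlake (overflow 36)
  51÷1 = 51 each, +1 to first 0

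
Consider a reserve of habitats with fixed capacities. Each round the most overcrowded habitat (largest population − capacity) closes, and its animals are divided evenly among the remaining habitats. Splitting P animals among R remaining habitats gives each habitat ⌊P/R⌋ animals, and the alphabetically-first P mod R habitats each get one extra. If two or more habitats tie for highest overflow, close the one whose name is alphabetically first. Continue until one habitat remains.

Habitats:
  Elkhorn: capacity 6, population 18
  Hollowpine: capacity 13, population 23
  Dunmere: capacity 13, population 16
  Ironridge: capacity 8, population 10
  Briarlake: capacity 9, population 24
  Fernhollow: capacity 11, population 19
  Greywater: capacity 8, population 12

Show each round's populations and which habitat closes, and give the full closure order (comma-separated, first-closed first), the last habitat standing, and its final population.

Round 1: Briarlake=24 Dunmere=16 Elkhorn=18 Fernhollow=19 Greywater=12 Hollowpine=23 Ironridge=10 → close Briarlake (overflow 15)
  24÷6 = 4 each, +1 to first 0
Round 2: Dunmere=20 Elkhorn=22 Fernhollow=23 Greywater=16 Hollowpine=27 Ironridge=14 → close Elkhorn (overflow 16)
  22÷5 = 4 each, +1 to first 2
Round 3: Dunmere=25 Fernhollow=28 Greywater=20 Hollowpine=31 Ironridge=18 → close Hollowpine (overflow 18)
  31÷4 = 7 each, +1 to first 3
Round 4: Dunmere=33 Fernhollow=36 Greywater=28 Ironridge=25 → close Fernhollow (overflow 25)
  36÷3 = 12 each, +1 to first 0
Round 5: Dunmere=45 Greywater=40 Ironridge=37 → close Dunmere (overflow 32)
  45÷2 = 22 each, +1 to first 1
Round 6: Greywater=63 Ironridge=59 → close Greywater (overflow 55)
  63÷1 = 63 each, +1 to first 0

Closure order: Briarlake, Elkhorn, Hollowpine, Fernhollow, Dunmere, Greywater
Last habitat: Ironridge with 122 animals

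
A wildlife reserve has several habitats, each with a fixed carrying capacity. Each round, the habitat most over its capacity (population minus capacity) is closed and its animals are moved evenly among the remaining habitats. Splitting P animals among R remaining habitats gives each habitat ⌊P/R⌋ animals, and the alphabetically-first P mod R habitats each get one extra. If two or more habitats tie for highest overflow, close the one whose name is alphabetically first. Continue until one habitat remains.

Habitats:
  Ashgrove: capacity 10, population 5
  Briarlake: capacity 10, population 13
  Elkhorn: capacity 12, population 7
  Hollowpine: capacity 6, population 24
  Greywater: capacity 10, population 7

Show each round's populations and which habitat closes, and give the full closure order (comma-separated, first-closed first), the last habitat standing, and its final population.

Closure order: Hollowpine, Briarlake, Greywater, Ashgrove
Last habitat: Elkhorn with 56 animals

Round 1: Ashgrove=5 Briarlake=13 Elkhorn=7 Greywater=7 Hollowpine=24 → close Hollowpine (overflow 18)
  24÷4 = 6 each, +1 to first 0
Round 2: Ashgrove=11 Briarlake=19 Elkhorn=13 Greywater=13 → close Briarlake (overflow 9)
  19÷3 = 6 each, +1 to first 1
Round 3: Ashgrove=18 Elkhorn=19 Greywater=19 → close Greywater (overflow 9)
  19÷2 = 9 each, +1 to first 1
Round 4: Ashgrove=28 Elkhorn=28 → close Ashgrove (overflow 18)
  28÷1 = 28 each, +1 to first 0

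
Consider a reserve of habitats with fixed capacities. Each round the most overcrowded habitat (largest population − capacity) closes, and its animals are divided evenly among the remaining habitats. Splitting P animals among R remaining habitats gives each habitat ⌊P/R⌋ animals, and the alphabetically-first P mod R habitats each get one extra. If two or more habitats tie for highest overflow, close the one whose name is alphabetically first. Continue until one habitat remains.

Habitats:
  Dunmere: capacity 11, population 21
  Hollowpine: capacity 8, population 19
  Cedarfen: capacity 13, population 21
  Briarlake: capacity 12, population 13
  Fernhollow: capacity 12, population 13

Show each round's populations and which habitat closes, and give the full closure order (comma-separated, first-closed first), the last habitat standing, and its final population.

Round 1: Briarlake=13 Cedarfen=21 Dunmere=21 Fernhollow=13 Hollowpine=19 → close Hollowpine (overflow 11)
  19÷4 = 4 each, +1 to first 3
Round 2: Briarlake=18 Cedarfen=26 Dunmere=26 Fernhollow=17 → close Dunmere (overflow 15)
  26÷3 = 8 each, +1 to first 2
Round 3: Briarlake=27 Cedarfen=35 Fernhollow=25 → close Cedarfen (overflow 22)
  35÷2 = 17 each, +1 to first 1
Round 4: Briarlake=45 Fernhollow=42 → close Briarlake (overflow 33)
  45÷1 = 45 each, +1 to first 0

Closure order: Hollowpine, Dunmere, Cedarfen, Briarlake
Last habitat: Fernhollow with 87 animals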